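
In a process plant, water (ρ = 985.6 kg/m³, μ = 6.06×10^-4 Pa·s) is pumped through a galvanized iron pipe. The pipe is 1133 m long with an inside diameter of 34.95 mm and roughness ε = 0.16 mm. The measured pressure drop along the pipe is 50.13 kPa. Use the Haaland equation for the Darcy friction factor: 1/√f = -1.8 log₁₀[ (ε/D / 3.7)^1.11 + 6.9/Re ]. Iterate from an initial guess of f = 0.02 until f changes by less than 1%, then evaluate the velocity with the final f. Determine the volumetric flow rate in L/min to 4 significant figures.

Q ≈ 17.43 L/min

Rearranging Darcy-Weisbach: V = √(2·ΔP·D/(f·L·ρ)). With ε/D = 0.00016/0.03495 = 0.00458, iterate starting from f = 0.02:
  f = 0.02 → V = √(2·5.013e+04·0.03495/(0.02·1133·985.6)) = 0.3961 m/s; Re = ρVD/μ = 2.252e+04; f → 0.03326
  f = 0.03326 → V = 0.3072 m/s; Re = 1.746e+04; f → 0.03417
  f = 0.03417 → V = 0.303 m/s; Re = 1.723e+04; f → 0.03422
Converged (Δf/f < 1%). With the final f = 0.03422: V = √(2·5.013e+04·0.03495/(0.03422·1133·985.6)) = 0.3028 m/s.
Q = V·A = 0.3028·(π/4·0.03495²) = 0.0002905 m³/s = 17.43 L/min.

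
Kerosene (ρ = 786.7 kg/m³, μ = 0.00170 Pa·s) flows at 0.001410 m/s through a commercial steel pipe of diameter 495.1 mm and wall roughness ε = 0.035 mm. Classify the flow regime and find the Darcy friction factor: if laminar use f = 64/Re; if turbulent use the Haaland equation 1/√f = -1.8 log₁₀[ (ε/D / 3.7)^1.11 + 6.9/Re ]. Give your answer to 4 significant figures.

f ≈ 0.1981

Re = ρVD/μ = 786.7·0.00141·0.4951/0.0017 = 323.1.
Re < 2300 → laminar, so f = 64/Re = 0.1981 (roughness is irrelevant in laminar flow).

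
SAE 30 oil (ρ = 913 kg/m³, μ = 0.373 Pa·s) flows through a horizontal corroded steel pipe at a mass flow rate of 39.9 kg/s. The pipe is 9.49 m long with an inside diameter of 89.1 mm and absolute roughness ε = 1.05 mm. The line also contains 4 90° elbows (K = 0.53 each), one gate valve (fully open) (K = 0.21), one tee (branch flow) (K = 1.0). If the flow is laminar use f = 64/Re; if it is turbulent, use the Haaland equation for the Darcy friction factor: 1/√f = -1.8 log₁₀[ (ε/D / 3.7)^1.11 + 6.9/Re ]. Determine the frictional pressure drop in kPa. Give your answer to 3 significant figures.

ΔP ≈ 175 kPa

A = πD²/4 = π(0.0891)²/4 = 0.006235 m²; mean velocity V = ṁ/(ρA) = 39.9/(913 · 0.006235) = 7.009 m/s.
Reynolds number Re = ρVD/μ = 913 · 7.009 · 0.0891 / 0.373 = 1529.
Re < 2300 → laminar flow, so f = 64/Re = 64/1529 = 0.04187 (the turbulent correlation is not needed).
Total minor-loss coefficient ΣK = 4·0.53 + 1·0.21 + 1·1 = 3.33.
ΔP = [f·L/D + ΣK]·(ρV²/2) = [0.04187·9.49/0.0891 + 3.33]·(913·7.009²/2) = [4.459 + 3.33]·2.243e+04 = 1.747e+05 Pa.
ΔP = 1.747e+05 Pa = 175 kPa.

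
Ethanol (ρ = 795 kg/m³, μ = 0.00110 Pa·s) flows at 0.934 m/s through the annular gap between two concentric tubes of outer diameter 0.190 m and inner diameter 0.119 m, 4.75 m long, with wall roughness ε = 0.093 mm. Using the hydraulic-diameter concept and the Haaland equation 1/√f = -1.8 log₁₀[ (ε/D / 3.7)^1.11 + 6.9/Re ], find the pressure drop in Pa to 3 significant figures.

Hydraulic diameter D_h = 4A/P = D_o - D_i = 0.19 - 0.119 = 0.071 m.
Re = ρVD_h/μ = 795·0.934·0.071/0.0011 = 4.793e+04.
ε/D_h = 9.3e-05/0.071 = 0.00131; Haaland gives 1/√f = -1.8 log₁₀[0.000148+0.000144] = 6.363, so f = 0.0247.
ΔP = f(L/D_h)(ρV²/2) = 0.0247·4.75/0.071·346.8 = 573 Pa.

ΔP ≈ 573 Pa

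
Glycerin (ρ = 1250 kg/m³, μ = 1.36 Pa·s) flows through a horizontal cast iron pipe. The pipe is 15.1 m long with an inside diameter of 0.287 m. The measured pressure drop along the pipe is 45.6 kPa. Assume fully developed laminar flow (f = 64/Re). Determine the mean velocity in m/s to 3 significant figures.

For laminar flow, f = 64/Re with Re = ρVD/μ, so Darcy-Weisbach reduces to ΔP = 32μLV/D². Solving for V: V = ΔP·D²/(32μL) = 4.56e+04·(0.287)²/(32·1.36·15.1) = 5.716 m/s.
Check: Re = ρVD/μ = 1250·5.716·0.287/1.36 = 1508 < 2300, so the laminar assumption holds.

V ≈ 5.72 m/s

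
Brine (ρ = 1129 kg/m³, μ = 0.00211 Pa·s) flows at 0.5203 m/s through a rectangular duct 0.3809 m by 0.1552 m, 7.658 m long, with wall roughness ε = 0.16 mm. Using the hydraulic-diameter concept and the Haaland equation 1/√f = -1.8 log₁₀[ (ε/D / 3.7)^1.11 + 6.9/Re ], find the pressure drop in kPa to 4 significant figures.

Hydraulic diameter D_h = 4A/P = 4·(0.3809·0.1552)/(2·(0.3809+0.1552)) = 0.2365/1.072 = 0.2205 m.
Re = ρVD_h/μ = 1129·0.5203·0.2205/0.00211 = 6.14e+04.
ε/D_h = 0.00016/0.2205 = 0.000725; Haaland gives 1/√f = -1.8 log₁₀[7.67e-05+0.000112] = 6.702, so f = 0.02226.
ΔP = f(L/D_h)(ρV²/2) = 0.02226·7.658/0.2205·152.8 = 118.1 Pa.
ΔP = 0.1181 kPa.

ΔP ≈ 0.1181 kPa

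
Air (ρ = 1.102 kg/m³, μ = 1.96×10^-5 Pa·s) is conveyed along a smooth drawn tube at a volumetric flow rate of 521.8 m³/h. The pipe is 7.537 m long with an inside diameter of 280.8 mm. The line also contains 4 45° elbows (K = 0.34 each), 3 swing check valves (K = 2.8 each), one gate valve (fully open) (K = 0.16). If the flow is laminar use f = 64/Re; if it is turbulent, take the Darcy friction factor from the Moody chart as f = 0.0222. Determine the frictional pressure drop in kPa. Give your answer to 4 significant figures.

ΔP ≈ 0.03174 kPa

Q = 521.8 m³/h = 521.8/3600 = 0.1449 m³/s.
Cross-sectional area A = πD²/4 = π(0.2808)²/4 = 0.06193 m²; mean velocity V = Q/A = 0.1449/0.06193 = 2.341 m/s.
Reynolds number Re = ρVD/μ = 1.102 · 2.341 · 0.2808 / 1.96e-05 = 3.695e+04.
Re > 4000 → turbulent; use the Moody-chart value f = 0.0222.
Total minor-loss coefficient ΣK = 4·0.34 + 3·2.8 + 1·0.16 = 9.92.
ΔP = [f·L/D + ΣK]·(ρV²/2) = [0.0222·7.537/0.2808 + 9.92]·(1.102·2.341²/2) = [0.5959 + 9.92]·3.018 = 31.74 Pa.
ΔP = 31.74 Pa = 0.03174 kPa.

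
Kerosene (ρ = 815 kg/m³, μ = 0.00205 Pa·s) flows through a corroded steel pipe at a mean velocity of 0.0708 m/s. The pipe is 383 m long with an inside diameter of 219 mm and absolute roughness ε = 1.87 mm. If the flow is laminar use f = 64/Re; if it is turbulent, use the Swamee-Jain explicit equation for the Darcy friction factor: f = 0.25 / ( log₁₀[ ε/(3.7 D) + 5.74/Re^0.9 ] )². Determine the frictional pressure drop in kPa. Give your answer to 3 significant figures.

ΔP ≈ 0.163 kPa

Reynolds number Re = ρVD/μ = 815 · 0.0708 · 0.219 / 0.00205 = 6164.
Re > 4000 → turbulent. Relative roughness ε/D = 0.00187/0.219 = 0.00854. Swamee-Jain: f = 0.25/(log₁₀[0.00854/3.7 + 5.74/6164^0.9])² = 0.25/(log₁₀[0.00231 + 0.00223])² = 0.25/(-2.343)² = 0.04553.
Darcy-Weisbach: ΔP = f(L/D)(ρV²/2) = 0.04553·(383/0.219)·(815·0.0708²/2) = 0.04553·1749·2.043 = 162.6 Pa.
ΔP = 162.6 Pa = 0.163 kPa.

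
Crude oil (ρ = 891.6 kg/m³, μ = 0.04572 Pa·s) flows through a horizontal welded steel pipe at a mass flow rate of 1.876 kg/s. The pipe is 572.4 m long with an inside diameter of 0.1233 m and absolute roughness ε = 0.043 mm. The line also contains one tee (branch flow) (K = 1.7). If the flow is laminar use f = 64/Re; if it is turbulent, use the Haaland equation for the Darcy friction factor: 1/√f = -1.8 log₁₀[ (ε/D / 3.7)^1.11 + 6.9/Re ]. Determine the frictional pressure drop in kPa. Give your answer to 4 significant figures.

A = πD²/4 = π(0.1233)²/4 = 0.01194 m²; mean velocity V = ṁ/(ρA) = 1.876/(891.6 · 0.01194) = 0.1762 m/s.
Reynolds number Re = ρVD/μ = 891.6 · 0.1762 · 0.1233 / 0.0457 = 423.7.
Re < 2300 → laminar flow, so f = 64/Re = 64/423.7 = 0.151 (the turbulent correlation is not needed).
Total minor-loss coefficient ΣK = 1·1.7 = 1.7.
ΔP = [f·L/D + ΣK]·(ρV²/2) = [0.151·572.4/0.1233 + 1.7]·(891.6·0.1762²/2) = [701.2 + 1.7]·13.84 = 9730 Pa.
ΔP = 9730 Pa = 9.730 kPa.

ΔP ≈ 9.730 kPa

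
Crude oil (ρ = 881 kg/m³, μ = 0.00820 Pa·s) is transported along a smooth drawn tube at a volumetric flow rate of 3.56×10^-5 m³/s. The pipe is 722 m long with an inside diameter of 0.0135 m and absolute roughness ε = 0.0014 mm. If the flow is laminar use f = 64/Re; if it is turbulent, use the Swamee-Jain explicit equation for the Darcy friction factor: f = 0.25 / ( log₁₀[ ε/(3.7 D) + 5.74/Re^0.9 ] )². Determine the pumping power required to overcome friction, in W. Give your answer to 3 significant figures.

P ≈ 9.20 W

Cross-sectional area A = πD²/4 = π(0.0135)²/4 = 0.0001431 m²; mean velocity V = Q/A = 3.56e-05/0.0001431 = 0.2487 m/s.
Reynolds number Re = ρVD/μ = 881 · 0.2487 · 0.0135 / 0.0082 = 360.7.
Re < 2300 → laminar flow, so f = 64/Re = 64/360.7 = 0.1774 (the turbulent correlation is not needed).
Darcy-Weisbach: ΔP = f(L/D)(ρV²/2) = 0.1774·(722/0.0135)·(881·0.2487²/2) = 0.1774·5.348e+04·27.25 = 2.585e+05 Pa.
Pumping power P = QΔP = 3.56e-05·2.585e+05 = 9.204 W = 9.20 W.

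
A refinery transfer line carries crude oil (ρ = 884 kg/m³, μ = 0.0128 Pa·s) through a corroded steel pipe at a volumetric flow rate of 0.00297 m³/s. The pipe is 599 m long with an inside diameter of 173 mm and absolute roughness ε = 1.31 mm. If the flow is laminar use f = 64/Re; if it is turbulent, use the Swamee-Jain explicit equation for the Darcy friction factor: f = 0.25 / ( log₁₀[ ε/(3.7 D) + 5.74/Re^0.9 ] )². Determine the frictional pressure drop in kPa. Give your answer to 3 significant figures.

ΔP ≈ 1.04 kPa

Cross-sectional area A = πD²/4 = π(0.173)²/4 = 0.02351 m²; mean velocity V = Q/A = 0.00297/0.02351 = 0.1263 m/s.
Reynolds number Re = ρVD/μ = 884 · 0.1263 · 0.173 / 0.0128 = 1510.
Re < 2300 → laminar flow, so f = 64/Re = 64/1510 = 0.0424 (the turbulent correlation is not needed).
Darcy-Weisbach: ΔP = f(L/D)(ρV²/2) = 0.0424·(599/0.173)·(884·0.1263²/2) = 0.0424·3462·7.056 = 1036 Pa.
ΔP = 1036 Pa = 1.04 kPa.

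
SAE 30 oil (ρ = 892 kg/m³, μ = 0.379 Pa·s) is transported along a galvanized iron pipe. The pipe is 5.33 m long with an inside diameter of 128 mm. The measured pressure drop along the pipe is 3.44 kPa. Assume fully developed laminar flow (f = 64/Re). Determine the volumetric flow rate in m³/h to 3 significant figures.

For laminar flow, f = 64/Re with Re = ρVD/μ, so Darcy-Weisbach reduces to ΔP = 32μLV/D². Solving for V: V = ΔP·D²/(32μL) = 3440·(0.128)²/(32·0.379·5.33) = 0.8719 m/s.
Check: Re = ρVD/μ = 892·0.8719·0.128/0.379 = 262.7 < 2300, so the laminar assumption holds.
Q = V·A = 0.8719·(π/4·0.128²) = 0.01122 m³/s = 40.4 m³/h.

Q ≈ 40.4 m³/h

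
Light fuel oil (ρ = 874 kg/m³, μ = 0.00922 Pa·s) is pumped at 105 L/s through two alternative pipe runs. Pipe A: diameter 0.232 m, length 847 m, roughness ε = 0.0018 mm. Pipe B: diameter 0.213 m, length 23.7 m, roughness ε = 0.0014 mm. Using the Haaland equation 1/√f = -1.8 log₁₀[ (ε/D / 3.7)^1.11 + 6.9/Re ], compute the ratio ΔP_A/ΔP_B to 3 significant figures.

ΔP_A/ΔP_B ≈ 23.8

Pipe A: V = Q/A = 0.105/0.04227 = 2.484 m/s; Re = 5.463e+04; ε/D = 7.76e-06; Haaland → f = 0.02033; ΔP_A = f(L/D)(ρV²/2) = 2.001e+05 Pa.
Pipe B: V = Q/A = 0.105/0.03563 = 2.947 m/s; Re = 5.95e+04; ε/D = 6.57e-06; Haaland → f = 0.01994; ΔP_B = f(L/D)(ρV²/2) = 8420 Pa.
ΔP_A/ΔP_B = 2.001e+05/8420 = 23.8.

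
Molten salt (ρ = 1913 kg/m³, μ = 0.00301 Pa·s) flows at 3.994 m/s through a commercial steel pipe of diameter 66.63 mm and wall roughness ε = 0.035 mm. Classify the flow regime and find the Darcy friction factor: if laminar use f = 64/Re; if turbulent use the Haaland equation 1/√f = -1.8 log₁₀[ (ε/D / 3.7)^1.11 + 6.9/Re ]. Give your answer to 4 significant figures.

f ≈ 0.01905

Re = ρVD/μ = 1913·3.994·0.06663/0.00301 = 1.691e+05.
Re > 4000 → turbulent. ε/D = 3.5e-05/0.06663 = 0.000525; Haaland: 1/√f = -1.8 log₁₀[5.36e-05 + 4.08e-05] = 7.245, so f = 0.01905.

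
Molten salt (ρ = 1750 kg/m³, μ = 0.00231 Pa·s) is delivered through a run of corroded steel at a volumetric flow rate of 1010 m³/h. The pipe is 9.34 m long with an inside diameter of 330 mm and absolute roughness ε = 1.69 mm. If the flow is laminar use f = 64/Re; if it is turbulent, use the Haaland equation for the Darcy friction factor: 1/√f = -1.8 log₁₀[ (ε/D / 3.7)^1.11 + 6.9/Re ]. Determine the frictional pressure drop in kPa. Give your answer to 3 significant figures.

Q = 1010 m³/h = 1010/3600 = 0.2806 m³/s.
Cross-sectional area A = πD²/4 = π(0.33)²/4 = 0.08553 m²; mean velocity V = Q/A = 0.2806/0.08553 = 3.28 m/s.
Reynolds number Re = ρVD/μ = 1750 · 3.28 · 0.33 / 0.00231 = 8.201e+05.
Re > 4000 → turbulent. Relative roughness ε/D = 0.00169/0.33 = 0.00512. Haaland: 1/√f = -1.8 log₁₀[(0.00512/3.7)^1.11 + 6.9/8.201e+05] = -1.8 log₁₀[0.000671 + 8.41e-06] = 5.702, so f = 0.03075.
Darcy-Weisbach: ΔP = f(L/D)(ρV²/2) = 0.03075·(9.34/0.33)·(1750·3.28²/2) = 0.03075·28.3·9415 = 8195 Pa.
ΔP = 8195 Pa = 8.20 kPa.

ΔP ≈ 8.20 kPa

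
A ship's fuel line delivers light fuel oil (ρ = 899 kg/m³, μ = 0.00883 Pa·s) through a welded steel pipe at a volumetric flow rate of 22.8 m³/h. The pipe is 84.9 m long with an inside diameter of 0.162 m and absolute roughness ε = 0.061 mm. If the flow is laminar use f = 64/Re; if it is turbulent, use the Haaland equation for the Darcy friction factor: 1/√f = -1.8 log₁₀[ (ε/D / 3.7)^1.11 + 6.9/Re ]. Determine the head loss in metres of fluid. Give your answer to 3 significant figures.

h_f ≈ 0.0955 m

Q = 22.8 m³/h = 22.8/3600 = 0.006333 m³/s.
Cross-sectional area A = πD²/4 = π(0.162)²/4 = 0.02061 m²; mean velocity V = Q/A = 0.006333/0.02061 = 0.3073 m/s.
Reynolds number Re = ρVD/μ = 899 · 0.3073 · 0.162 / 0.00883 = 5068.
Re > 4000 → turbulent. Relative roughness ε/D = 6.1e-05/0.162 = 0.000377. Haaland: 1/√f = -1.8 log₁₀[(0.000377/3.7)^1.11 + 6.9/5068] = -1.8 log₁₀[3.7e-05 + 0.00136] = 5.138, so f = 0.03788.
Darcy-Weisbach: ΔP = f(L/D)(ρV²/2) = 0.03788·(84.9/0.162)·(899·0.3073²/2) = 0.03788·524.1·42.44 = 842.5 Pa.
Head loss h_f = ΔP/(ρg) = 842.5/(899·9.81) = 0.0955 m.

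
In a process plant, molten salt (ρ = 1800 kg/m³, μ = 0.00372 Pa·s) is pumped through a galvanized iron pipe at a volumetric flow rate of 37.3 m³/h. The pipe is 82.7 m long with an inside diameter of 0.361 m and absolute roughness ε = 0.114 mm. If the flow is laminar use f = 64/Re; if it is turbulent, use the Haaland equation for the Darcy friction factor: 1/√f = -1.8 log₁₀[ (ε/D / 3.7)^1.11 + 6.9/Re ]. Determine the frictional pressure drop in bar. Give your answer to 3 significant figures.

ΔP ≈ 5.72×10^-4 bar

Q = 37.3 m³/h = 37.3/3600 = 0.01036 m³/s.
Cross-sectional area A = πD²/4 = π(0.361)²/4 = 0.1024 m²; mean velocity V = Q/A = 0.01036/0.1024 = 0.1012 m/s.
Reynolds number Re = ρVD/μ = 1800 · 0.1012 · 0.361 / 0.00372 = 1.768e+04.
Re > 4000 → turbulent. Relative roughness ε/D = 0.000114/0.361 = 0.000316. Haaland: 1/√f = -1.8 log₁₀[(0.000316/3.7)^1.11 + 6.9/1.768e+04] = -1.8 log₁₀[3.05e-05 + 0.00039] = 6.077, so f = 0.02708.
Darcy-Weisbach: ΔP = f(L/D)(ρV²/2) = 0.02708·(82.7/0.361)·(1800·0.1012²/2) = 0.02708·229.1·9.222 = 57.21 Pa.
ΔP = 57.21 Pa = 5.72×10^-4 bar.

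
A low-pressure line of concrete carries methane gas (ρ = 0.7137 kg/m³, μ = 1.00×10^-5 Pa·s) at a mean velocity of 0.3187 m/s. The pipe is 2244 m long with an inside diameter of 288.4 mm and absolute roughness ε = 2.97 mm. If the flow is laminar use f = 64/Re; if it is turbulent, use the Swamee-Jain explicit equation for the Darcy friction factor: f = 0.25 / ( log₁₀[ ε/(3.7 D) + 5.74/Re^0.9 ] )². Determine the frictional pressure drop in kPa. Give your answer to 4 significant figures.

Reynolds number Re = ρVD/μ = 0.7137 · 0.3187 · 0.2884 / 1e-05 = 6560.
Re > 4000 → turbulent. Relative roughness ε/D = 0.00297/0.2884 = 0.0103. Swamee-Jain: f = 0.25/(log₁₀[0.0103/3.7 + 5.74/6560^0.9])² = 0.25/(log₁₀[0.00278 + 0.00211])² = 0.25/(-2.311)² = 0.04682.
Darcy-Weisbach: ΔP = f(L/D)(ρV²/2) = 0.04682·(2244/0.2884)·(0.7137·0.3187²/2) = 0.04682·7781·0.03625 = 13.21 Pa.
ΔP = 13.21 Pa = 0.01321 kPa.

ΔP ≈ 0.01321 kPa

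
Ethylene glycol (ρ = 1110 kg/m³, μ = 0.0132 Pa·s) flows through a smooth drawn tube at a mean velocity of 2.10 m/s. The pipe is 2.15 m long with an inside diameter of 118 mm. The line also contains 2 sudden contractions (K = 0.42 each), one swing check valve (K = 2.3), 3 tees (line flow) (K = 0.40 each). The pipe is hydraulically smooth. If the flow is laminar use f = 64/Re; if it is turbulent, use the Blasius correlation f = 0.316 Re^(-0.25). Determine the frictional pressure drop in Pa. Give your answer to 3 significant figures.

Reynolds number Re = ρVD/μ = 1110 · 2.1 · 0.118 / 0.0132 = 2.084e+04.
Re > 4000 → turbulent. Smooth-pipe (Blasius): f = 0.316 Re^(-0.25) = 0.316/(2.084e+04)^0.25 = 0.0263.
Total minor-loss coefficient ΣK = 2·0.42 + 1·2.3 + 3·0.4 = 4.34.
ΔP = [f·L/D + ΣK]·(ρV²/2) = [0.0263·2.15/0.118 + 4.34]·(1110·2.1²/2) = [0.4792 + 4.34]·2448 = 1.18e+04 Pa.

ΔP ≈ 11800 Pa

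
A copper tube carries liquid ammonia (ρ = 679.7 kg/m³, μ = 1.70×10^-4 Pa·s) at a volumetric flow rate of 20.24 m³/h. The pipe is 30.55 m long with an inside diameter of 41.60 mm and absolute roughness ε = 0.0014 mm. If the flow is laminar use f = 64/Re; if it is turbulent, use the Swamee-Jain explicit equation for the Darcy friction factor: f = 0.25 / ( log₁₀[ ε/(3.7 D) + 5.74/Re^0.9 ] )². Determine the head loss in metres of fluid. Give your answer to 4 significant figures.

Q = 20.24 m³/h = 20.24/3600 = 0.005622 m³/s.
Cross-sectional area A = πD²/4 = π(0.0416)²/4 = 0.001359 m²; mean velocity V = Q/A = 0.005622/0.001359 = 4.136 m/s.
Reynolds number Re = ρVD/μ = 679.7 · 4.136 · 0.0416 / 0.00017 = 6.88e+05.
Re > 4000 → turbulent. Relative roughness ε/D = 1.4e-06/0.0416 = 3.37e-05. Swamee-Jain: f = 0.25/(log₁₀[3.37e-05/3.7 + 5.74/6.88e+05^0.9])² = 0.25/(log₁₀[9.1e-06 + 3.2e-05])² = 0.25/(-4.386)² = 0.01299.
Darcy-Weisbach: ΔP = f(L/D)(ρV²/2) = 0.01299·(30.55/0.0416)·(679.7·4.136²/2) = 0.01299·734.4·5815 = 5.549e+04 Pa.
Head loss h_f = ΔP/(ρg) = 5.549e+04/(679.7·9.81) = 8.322 m.

h_f ≈ 8.322 m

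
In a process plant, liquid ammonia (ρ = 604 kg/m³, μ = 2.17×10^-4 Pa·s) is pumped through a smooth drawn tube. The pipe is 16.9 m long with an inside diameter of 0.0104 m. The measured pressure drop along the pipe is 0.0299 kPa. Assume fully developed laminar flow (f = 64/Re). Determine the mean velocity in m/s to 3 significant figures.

V ≈ 0.0276 m/s

For laminar flow, f = 64/Re with Re = ρVD/μ, so Darcy-Weisbach reduces to ΔP = 32μLV/D². Solving for V: V = ΔP·D²/(32μL) = 29.9·(0.0104)²/(32·0.000217·16.9) = 0.02756 m/s.
Check: Re = ρVD/μ = 604·0.02756·0.0104/0.000217 = 797.7 < 2300, so the laminar assumption holds.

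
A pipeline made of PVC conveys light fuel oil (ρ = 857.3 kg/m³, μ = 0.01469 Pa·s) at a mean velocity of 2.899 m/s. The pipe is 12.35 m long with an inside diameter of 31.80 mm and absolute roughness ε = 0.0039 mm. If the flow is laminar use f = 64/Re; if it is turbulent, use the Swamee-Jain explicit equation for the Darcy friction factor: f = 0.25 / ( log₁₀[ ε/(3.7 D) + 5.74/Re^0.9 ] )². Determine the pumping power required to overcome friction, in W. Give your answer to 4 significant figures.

P ≈ 119.8 W

Reynolds number Re = ρVD/μ = 857.3 · 2.899 · 0.0318 / 0.0147 = 5380.
Re > 4000 → turbulent. Relative roughness ε/D = 3.9e-06/0.0318 = 0.000123. Swamee-Jain: f = 0.25/(log₁₀[0.000123/3.7 + 5.74/5380^0.9])² = 0.25/(log₁₀[3.31e-05 + 0.00252])² = 0.25/(-2.593)² = 0.03718.
Darcy-Weisbach: ΔP = f(L/D)(ρV²/2) = 0.03718·(12.35/0.0318)·(857.3·2.899²/2) = 0.03718·388.4·3602 = 5.202e+04 Pa.
Q = V·A = 2.899·0.0007942 = 0.002302 m³/s.
Pumping power P = QΔP = 0.002302·5.202e+04 = 119.76 W = 119.8 W.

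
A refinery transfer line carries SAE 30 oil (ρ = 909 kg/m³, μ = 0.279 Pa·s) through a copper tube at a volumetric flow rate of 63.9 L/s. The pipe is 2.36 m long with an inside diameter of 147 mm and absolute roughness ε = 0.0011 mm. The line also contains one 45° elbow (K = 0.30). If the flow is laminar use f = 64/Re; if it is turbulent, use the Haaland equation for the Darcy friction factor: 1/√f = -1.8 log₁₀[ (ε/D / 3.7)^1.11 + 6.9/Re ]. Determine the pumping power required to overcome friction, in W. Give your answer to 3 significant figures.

P ≈ 358 W

Q = 63.9 L/s = 63.9/1000 = 0.0639 m³/s.
Cross-sectional area A = πD²/4 = π(0.147)²/4 = 0.01697 m²; mean velocity V = Q/A = 0.0639/0.01697 = 3.765 m/s.
Reynolds number Re = ρVD/μ = 909 · 3.765 · 0.147 / 0.279 = 1803.
Re < 2300 → laminar flow, so f = 64/Re = 64/1803 = 0.03549 (the turbulent correlation is not needed).
Total minor-loss coefficient ΣK = 1·0.3 = 0.3.
ΔP = [f·L/D + ΣK]·(ρV²/2) = [0.03549·2.36/0.147 + 0.3]·(909·3.765²/2) = [0.5698 + 0.3]·6443 = 5604 Pa.
Pumping power P = QΔP = 0.0639·5604 = 358.1 W = 358 W.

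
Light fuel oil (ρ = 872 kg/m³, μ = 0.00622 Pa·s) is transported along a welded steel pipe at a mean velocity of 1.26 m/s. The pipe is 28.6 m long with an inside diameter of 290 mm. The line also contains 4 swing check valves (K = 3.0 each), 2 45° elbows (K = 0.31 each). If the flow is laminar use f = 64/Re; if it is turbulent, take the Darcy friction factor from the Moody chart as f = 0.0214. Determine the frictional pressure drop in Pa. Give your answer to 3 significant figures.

Reynolds number Re = ρVD/μ = 872 · 1.26 · 0.29 / 0.00622 = 5.123e+04.
Re > 4000 → turbulent; use the Moody-chart value f = 0.0214.
Total minor-loss coefficient ΣK = 4·3 + 2·0.31 = 12.6.
ΔP = [f·L/D + ΣK]·(ρV²/2) = [0.0214·28.6/0.29 + 12.6]·(872·1.26²/2) = [2.11 + 12.6]·692.2 = 1.02e+04 Pa.

ΔP ≈ 10200 Pa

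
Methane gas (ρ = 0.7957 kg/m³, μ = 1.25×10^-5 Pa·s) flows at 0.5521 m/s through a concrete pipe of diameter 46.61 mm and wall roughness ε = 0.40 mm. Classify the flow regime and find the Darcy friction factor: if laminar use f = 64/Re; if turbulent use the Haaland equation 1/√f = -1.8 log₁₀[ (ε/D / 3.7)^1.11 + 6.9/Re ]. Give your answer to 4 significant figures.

f ≈ 0.03907

Re = ρVD/μ = 0.7957·0.5521·0.04661/1.25e-05 = 1638.
Re < 2300 → laminar, so f = 64/Re = 0.03907 (roughness is irrelevant in laminar flow).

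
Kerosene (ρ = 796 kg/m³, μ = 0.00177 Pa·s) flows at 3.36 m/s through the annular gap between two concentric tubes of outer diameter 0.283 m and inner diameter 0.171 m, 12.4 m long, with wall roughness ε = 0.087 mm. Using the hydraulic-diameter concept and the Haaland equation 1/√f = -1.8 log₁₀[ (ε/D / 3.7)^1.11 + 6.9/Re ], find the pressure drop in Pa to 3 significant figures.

ΔP ≈ 10100 Pa

Hydraulic diameter D_h = 4A/P = D_o - D_i = 0.283 - 0.171 = 0.112 m.
Re = ρVD_h/μ = 796·3.36·0.112/0.00177 = 1.692e+05.
ε/D_h = 8.7e-05/0.112 = 0.000777; Haaland gives 1/√f = -1.8 log₁₀[8.27e-05+4.08e-05] = 7.035, so f = 0.0202.
ΔP = f(L/D_h)(ρV²/2) = 0.0202·12.4/0.112·4493 = 1.005e+04 Pa.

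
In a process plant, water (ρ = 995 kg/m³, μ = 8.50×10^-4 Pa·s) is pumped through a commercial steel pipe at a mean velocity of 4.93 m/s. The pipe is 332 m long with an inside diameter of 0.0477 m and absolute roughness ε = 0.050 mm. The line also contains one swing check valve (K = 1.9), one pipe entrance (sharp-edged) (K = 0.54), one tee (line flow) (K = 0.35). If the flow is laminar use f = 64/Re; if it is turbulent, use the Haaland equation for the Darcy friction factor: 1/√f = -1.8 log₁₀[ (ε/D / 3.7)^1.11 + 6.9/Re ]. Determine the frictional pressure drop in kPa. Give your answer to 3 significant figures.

ΔP ≈ 1780 kPa

Reynolds number Re = ρVD/μ = 995 · 4.93 · 0.0477 / 0.00085 = 2.753e+05.
Re > 4000 → turbulent. Relative roughness ε/D = 5e-05/0.0477 = 0.00105. Haaland: 1/√f = -1.8 log₁₀[(0.00105/3.7)^1.11 + 6.9/2.753e+05] = -1.8 log₁₀[0.000115 + 2.51e-05] = 6.935, so f = 0.02079.
Total minor-loss coefficient ΣK = 1·1.9 + 1·0.54 + 1·0.35 = 2.79.
ΔP = [f·L/D + ΣK]·(ρV²/2) = [0.02079·332/0.0477 + 2.79]·(995·4.93²/2) = [144.7 + 2.79]·1.209e+04 = 1.784e+06 Pa.
ΔP = 1.784e+06 Pa = 1780 kPa.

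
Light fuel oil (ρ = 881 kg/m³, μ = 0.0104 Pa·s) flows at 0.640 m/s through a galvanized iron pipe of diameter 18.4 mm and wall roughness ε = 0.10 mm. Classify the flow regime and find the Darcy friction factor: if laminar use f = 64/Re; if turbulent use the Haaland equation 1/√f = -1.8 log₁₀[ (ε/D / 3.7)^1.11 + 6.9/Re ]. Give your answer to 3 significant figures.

f ≈ 0.0642

Re = ρVD/μ = 881·0.64·0.0184/0.0104 = 997.6.
Re < 2300 → laminar, so f = 64/Re = 0.06416 (roughness is irrelevant in laminar flow).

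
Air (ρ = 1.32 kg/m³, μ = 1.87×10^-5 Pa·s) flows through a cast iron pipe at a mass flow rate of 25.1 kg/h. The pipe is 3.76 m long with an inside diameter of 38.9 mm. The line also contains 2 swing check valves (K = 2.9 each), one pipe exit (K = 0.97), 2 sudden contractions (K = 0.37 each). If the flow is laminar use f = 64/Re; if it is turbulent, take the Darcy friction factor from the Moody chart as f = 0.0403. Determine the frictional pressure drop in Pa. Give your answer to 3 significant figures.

ΔP ≈ 149 Pa

ṁ = 25.1 kg/h = 25.1/3600 = 0.006972 kg/s.
A = πD²/4 = π(0.0389)²/4 = 0.001188 m²; mean velocity V = ṁ/(ρA) = 0.006972/(1.32 · 0.001188) = 4.444 m/s.
Reynolds number Re = ρVD/μ = 1.32 · 4.444 · 0.0389 / 1.87e-05 = 1.22e+04.
Re > 4000 → turbulent; use the Moody-chart value f = 0.0403.
Total minor-loss coefficient ΣK = 2·2.9 + 1·0.97 + 2·0.37 = 7.51.
ΔP = [f·L/D + ΣK]·(ρV²/2) = [0.0403·3.76/0.0389 + 7.51]·(1.32·4.444²/2) = [3.895 + 7.51]·13.04 = 148.7 Pa.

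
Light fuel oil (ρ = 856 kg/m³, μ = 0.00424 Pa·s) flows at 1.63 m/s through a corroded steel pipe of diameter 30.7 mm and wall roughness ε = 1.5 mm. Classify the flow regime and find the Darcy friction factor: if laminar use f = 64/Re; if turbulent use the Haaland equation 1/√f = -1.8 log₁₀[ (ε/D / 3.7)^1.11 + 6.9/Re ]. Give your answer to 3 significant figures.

f ≈ 0.0734

Re = ρVD/μ = 856·1.63·0.0307/0.00424 = 1.01e+04.
Re > 4000 → turbulent. ε/D = 0.0015/0.0307 = 0.0489; Haaland: 1/√f = -1.8 log₁₀[0.0082 + 0.000683] = 3.692, so f = 0.07335.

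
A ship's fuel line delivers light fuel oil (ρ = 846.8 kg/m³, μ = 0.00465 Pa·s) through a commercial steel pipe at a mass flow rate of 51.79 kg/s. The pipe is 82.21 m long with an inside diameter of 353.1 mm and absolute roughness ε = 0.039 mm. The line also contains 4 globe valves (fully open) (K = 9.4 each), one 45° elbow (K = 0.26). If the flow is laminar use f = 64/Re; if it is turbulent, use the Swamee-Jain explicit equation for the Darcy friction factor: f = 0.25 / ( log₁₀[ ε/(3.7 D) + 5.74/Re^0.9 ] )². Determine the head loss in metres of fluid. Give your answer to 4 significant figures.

h_f ≈ 0.8556 m

A = πD²/4 = π(0.3531)²/4 = 0.09792 m²; mean velocity V = ṁ/(ρA) = 51.79/(846.8 · 0.09792) = 0.6246 m/s.
Reynolds number Re = ρVD/μ = 846.8 · 0.6246 · 0.3531 / 0.00465 = 4.016e+04.
Re > 4000 → turbulent. Relative roughness ε/D = 3.9e-05/0.3531 = 0.00011. Swamee-Jain: f = 0.25/(log₁₀[0.00011/3.7 + 5.74/4.016e+04^0.9])² = 0.25/(log₁₀[2.99e-05 + 0.000413])² = 0.25/(-3.354)² = 0.02222.
Total minor-loss coefficient ΣK = 4·9.4 + 1·0.26 = 37.9.
ΔP = [f·L/D + ΣK]·(ρV²/2) = [0.02222·82.21/0.3531 + 37.9]·(846.8·0.6246²/2) = [5.174 + 37.9]·165.2 = 7108 Pa.
Head loss h_f = ΔP/(ρg) = 7108/(846.8·9.81) = 0.8556 m.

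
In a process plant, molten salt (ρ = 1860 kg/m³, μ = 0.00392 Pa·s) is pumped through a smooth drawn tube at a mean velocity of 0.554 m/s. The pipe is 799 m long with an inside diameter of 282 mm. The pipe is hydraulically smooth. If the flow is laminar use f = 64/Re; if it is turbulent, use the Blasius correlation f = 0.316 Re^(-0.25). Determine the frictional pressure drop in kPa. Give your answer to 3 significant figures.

ΔP ≈ 15.5 kPa

Reynolds number Re = ρVD/μ = 1860 · 0.554 · 0.282 / 0.00392 = 7.413e+04.
Re > 4000 → turbulent. Smooth-pipe (Blasius): f = 0.316 Re^(-0.25) = 0.316/(7.413e+04)^0.25 = 0.01915.
Darcy-Weisbach: ΔP = f(L/D)(ρV²/2) = 0.01915·(799/0.282)·(1860·0.554²/2) = 0.01915·2833·285.4 = 1.549e+04 Pa.
ΔP = 1.549e+04 Pa = 15.5 kPa.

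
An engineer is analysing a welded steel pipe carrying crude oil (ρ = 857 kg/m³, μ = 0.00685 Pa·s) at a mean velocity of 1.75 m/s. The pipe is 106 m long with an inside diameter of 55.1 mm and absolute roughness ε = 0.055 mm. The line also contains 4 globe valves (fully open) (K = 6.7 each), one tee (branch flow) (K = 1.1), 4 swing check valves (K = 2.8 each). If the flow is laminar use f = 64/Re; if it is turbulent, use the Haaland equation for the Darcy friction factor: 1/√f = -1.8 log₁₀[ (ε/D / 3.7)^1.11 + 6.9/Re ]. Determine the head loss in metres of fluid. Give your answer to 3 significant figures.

h_f ≈ 15.3 m

Reynolds number Re = ρVD/μ = 857 · 1.75 · 0.0551 / 0.00685 = 1.206e+04.
Re > 4000 → turbulent. Relative roughness ε/D = 5.5e-05/0.0551 = 0.000998. Haaland: 1/√f = -1.8 log₁₀[(0.000998/3.7)^1.11 + 6.9/1.206e+04] = -1.8 log₁₀[0.000109 + 0.000572] = 5.7, so f = 0.03078.
Total minor-loss coefficient ΣK = 4·6.7 + 1·1.1 + 4·2.8 = 39.1.
ΔP = [f·L/D + ΣK]·(ρV²/2) = [0.03078·106/0.0551 + 39.1]·(857·1.75²/2) = [59.21 + 39.1]·1312 = 1.29e+05 Pa.
Head loss h_f = ΔP/(ρg) = 1.29e+05/(857·9.81) = 15.3 m.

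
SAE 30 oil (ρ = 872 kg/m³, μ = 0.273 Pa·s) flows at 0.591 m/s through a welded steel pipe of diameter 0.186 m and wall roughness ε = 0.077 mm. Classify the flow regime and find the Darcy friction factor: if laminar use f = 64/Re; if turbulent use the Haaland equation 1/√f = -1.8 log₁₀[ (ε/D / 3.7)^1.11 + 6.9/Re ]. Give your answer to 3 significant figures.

Re = ρVD/μ = 872·0.591·0.186/0.273 = 351.1.
Re < 2300 → laminar, so f = 64/Re = 0.1823 (roughness is irrelevant in laminar flow).

f ≈ 0.182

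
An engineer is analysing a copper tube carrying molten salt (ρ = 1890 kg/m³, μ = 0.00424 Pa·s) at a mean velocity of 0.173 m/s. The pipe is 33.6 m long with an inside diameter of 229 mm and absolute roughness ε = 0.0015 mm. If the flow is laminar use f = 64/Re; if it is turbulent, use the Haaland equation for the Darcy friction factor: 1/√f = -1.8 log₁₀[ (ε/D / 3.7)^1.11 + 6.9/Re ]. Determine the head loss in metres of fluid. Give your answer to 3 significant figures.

h_f ≈ 0.00595 m

Reynolds number Re = ρVD/μ = 1890 · 0.173 · 0.229 / 0.00424 = 1.766e+04.
Re > 4000 → turbulent. Relative roughness ε/D = 1.5e-06/0.229 = 6.55e-06. Haaland: 1/√f = -1.8 log₁₀[(6.55e-06/3.7)^1.11 + 6.9/1.766e+04] = -1.8 log₁₀[4.12e-07 + 0.000391] = 6.134, so f = 0.02658.
Darcy-Weisbach: ΔP = f(L/D)(ρV²/2) = 0.02658·(33.6/0.229)·(1890·0.173²/2) = 0.02658·146.7·28.28 = 110.3 Pa.
Head loss h_f = ΔP/(ρg) = 110.3/(1890·9.81) = 0.00595 m.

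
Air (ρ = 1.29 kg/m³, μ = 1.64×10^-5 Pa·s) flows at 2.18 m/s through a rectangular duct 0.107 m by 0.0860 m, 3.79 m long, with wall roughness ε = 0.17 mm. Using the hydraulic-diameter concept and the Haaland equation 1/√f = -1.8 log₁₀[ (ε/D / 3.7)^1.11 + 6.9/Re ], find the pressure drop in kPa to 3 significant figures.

ΔP ≈ 0.00367 kPa

Hydraulic diameter D_h = 4A/P = 4·(0.107·0.086)/(2·(0.107+0.086)) = 0.03681/0.386 = 0.09536 m.
Re = ρVD_h/μ = 1.29·2.18·0.09536/1.64e-05 = 1.635e+04.
ε/D_h = 0.00017/0.09536 = 0.00178; Haaland gives 1/√f = -1.8 log₁₀[0.000208+0.000422] = 5.761, so f = 0.03013.
ΔP = f(L/D_h)(ρV²/2) = 0.03013·3.79/0.09536·3.065 = 3.67 Pa.
ΔP = 0.00367 kPa.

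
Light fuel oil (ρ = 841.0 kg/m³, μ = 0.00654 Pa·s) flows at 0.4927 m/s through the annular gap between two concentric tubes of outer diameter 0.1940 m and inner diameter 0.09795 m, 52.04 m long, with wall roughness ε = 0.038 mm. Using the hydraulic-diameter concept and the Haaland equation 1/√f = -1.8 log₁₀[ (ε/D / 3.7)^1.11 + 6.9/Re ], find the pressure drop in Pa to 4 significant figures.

Hydraulic diameter D_h = 4A/P = D_o - D_i = 0.194 - 0.09795 = 0.09605 m.
Re = ρVD_h/μ = 841·0.4927·0.09605/0.00654 = 6086.
ε/D_h = 3.8e-05/0.09605 = 0.000396; Haaland gives 1/√f = -1.8 log₁₀[3.91e-05+0.00113] = 5.275, so f = 0.03593.
ΔP = f(L/D_h)(ρV²/2) = 0.03593·52.04/0.09605·102.1 = 1987 Pa.

ΔP ≈ 1987 Pa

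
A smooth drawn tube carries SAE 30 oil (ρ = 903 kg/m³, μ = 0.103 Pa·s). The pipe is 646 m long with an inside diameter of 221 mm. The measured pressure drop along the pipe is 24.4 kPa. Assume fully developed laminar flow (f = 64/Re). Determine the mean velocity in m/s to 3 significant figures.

V ≈ 0.560 m/s

For laminar flow, f = 64/Re with Re = ρVD/μ, so Darcy-Weisbach reduces to ΔP = 32μLV/D². Solving for V: V = ΔP·D²/(32μL) = 2.44e+04·(0.221)²/(32·0.103·646) = 0.5597 m/s.
Check: Re = ρVD/μ = 903·0.5597·0.221/0.103 = 1084 < 2300, so the laminar assumption holds.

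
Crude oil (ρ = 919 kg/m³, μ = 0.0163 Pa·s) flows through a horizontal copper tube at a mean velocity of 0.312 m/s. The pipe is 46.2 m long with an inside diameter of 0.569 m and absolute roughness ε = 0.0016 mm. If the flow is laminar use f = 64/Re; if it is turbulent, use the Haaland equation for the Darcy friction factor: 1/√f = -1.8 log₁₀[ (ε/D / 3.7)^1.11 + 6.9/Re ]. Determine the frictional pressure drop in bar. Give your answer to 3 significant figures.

ΔP ≈ 0.00112 bar

Reynolds number Re = ρVD/μ = 919 · 0.312 · 0.569 / 0.0163 = 1.001e+04.
Re > 4000 → turbulent. Relative roughness ε/D = 1.6e-06/0.569 = 2.81e-06. Haaland: 1/√f = -1.8 log₁₀[(2.81e-06/3.7)^1.11 + 6.9/1.001e+04] = -1.8 log₁₀[1.61e-07 + 0.000689] = 5.691, so f = 0.03088.
Darcy-Weisbach: ΔP = f(L/D)(ρV²/2) = 0.03088·(46.2/0.569)·(919·0.312²/2) = 0.03088·81.2·44.73 = 112.2 Pa.
ΔP = 112.2 Pa = 0.00112 bar.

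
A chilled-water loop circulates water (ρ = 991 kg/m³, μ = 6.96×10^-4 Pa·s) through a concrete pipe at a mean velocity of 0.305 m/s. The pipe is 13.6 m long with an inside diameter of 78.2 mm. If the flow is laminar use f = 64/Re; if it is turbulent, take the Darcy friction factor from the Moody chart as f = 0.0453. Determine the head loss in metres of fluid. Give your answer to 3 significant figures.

h_f ≈ 0.0374 m

Reynolds number Re = ρVD/μ = 991 · 0.305 · 0.0782 / 0.000696 = 3.396e+04.
Re > 4000 → turbulent; use the Moody-chart value f = 0.0453.
Darcy-Weisbach: ΔP = f(L/D)(ρV²/2) = 0.0453·(13.6/0.0782)·(991·0.305²/2) = 0.0453·173.9·46.09 = 363.1 Pa.
Head loss h_f = ΔP/(ρg) = 363.1/(991·9.81) = 0.0374 m.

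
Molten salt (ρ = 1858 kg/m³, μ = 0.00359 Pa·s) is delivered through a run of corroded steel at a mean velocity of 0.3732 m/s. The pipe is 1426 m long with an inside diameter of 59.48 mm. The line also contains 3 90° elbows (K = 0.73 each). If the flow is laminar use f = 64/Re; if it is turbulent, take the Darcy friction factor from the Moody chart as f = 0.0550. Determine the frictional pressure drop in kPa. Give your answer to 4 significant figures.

Reynolds number Re = ρVD/μ = 1858 · 0.3732 · 0.05948 / 0.00359 = 1.149e+04.
Re > 4000 → turbulent; use the Moody-chart value f = 0.0550.
Total minor-loss coefficient ΣK = 3·0.73 = 2.19.
ΔP = [f·L/D + ΣK]·(ρV²/2) = [0.055·1426/0.05948 + 2.19]·(1858·0.3732²/2) = [1319 + 2.19]·129.4 = 1.709e+05 Pa.
ΔP = 1.709e+05 Pa = 170.9 kPa.

ΔP ≈ 170.9 kPa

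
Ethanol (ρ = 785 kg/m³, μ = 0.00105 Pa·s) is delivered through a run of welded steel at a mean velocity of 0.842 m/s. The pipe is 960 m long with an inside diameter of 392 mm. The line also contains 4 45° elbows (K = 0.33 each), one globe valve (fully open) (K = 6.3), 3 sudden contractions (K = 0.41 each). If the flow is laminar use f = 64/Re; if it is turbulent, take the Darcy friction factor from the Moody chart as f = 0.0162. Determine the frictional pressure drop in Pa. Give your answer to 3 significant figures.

Reynolds number Re = ρVD/μ = 785 · 0.842 · 0.392 / 0.00105 = 2.468e+05.
Re > 4000 → turbulent; use the Moody-chart value f = 0.0162.
Total minor-loss coefficient ΣK = 4·0.33 + 1·6.3 + 3·0.41 = 8.85.
ΔP = [f·L/D + ΣK]·(ρV²/2) = [0.0162·960/0.392 + 8.85]·(785·0.842²/2) = [39.67 + 8.85]·278.3 = 1.35e+04 Pa.

ΔP ≈ 13500 Pa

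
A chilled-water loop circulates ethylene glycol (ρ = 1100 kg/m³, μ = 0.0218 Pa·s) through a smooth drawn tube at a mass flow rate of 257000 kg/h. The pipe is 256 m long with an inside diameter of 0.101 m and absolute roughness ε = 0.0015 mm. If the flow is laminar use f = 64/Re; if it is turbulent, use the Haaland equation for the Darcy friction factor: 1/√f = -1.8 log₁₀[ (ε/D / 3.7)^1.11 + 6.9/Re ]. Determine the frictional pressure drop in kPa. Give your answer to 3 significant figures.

ṁ = 257000 kg/h = 257000/3600 = 71.39 kg/s.
A = πD²/4 = π(0.101)²/4 = 0.008012 m²; mean velocity V = ṁ/(ρA) = 71.39/(1100 · 0.008012) = 8.1 m/s.
Reynolds number Re = ρVD/μ = 1100 · 8.1 · 0.101 / 0.0218 = 4.128e+04.
Re > 4000 → turbulent. Relative roughness ε/D = 1.5e-06/0.101 = 1.49e-05. Haaland: 1/√f = -1.8 log₁₀[(1.49e-05/3.7)^1.11 + 6.9/4.128e+04] = -1.8 log₁₀[1.02e-06 + 0.000167] = 6.794, so f = 0.02167.
Darcy-Weisbach: ΔP = f(L/D)(ρV²/2) = 0.02167·(256/0.101)·(1100·8.1²/2) = 0.02167·2535·3.609e+04 = 1.982e+06 Pa.
ΔP = 1.982e+06 Pa = 1980 kPa.

ΔP ≈ 1980 kPa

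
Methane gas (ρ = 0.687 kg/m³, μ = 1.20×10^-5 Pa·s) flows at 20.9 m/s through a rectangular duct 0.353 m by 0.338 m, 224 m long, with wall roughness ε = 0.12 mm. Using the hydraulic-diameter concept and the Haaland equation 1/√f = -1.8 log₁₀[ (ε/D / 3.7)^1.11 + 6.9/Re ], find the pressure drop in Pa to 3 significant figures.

ΔP ≈ 1630 Pa

Hydraulic diameter D_h = 4A/P = 4·(0.353·0.338)/(2·(0.353+0.338)) = 0.4773/1.382 = 0.3453 m.
Re = ρVD_h/μ = 0.687·20.9·0.3453/1.2e-05 = 4.132e+05.
ε/D_h = 0.00012/0.3453 = 0.000347; Haaland gives 1/√f = -1.8 log₁₀[3.39e-05+1.67e-05] = 7.733, so f = 0.01672.
ΔP = f(L/D_h)(ρV²/2) = 0.01672·224/0.3453·150 = 1627 Pa.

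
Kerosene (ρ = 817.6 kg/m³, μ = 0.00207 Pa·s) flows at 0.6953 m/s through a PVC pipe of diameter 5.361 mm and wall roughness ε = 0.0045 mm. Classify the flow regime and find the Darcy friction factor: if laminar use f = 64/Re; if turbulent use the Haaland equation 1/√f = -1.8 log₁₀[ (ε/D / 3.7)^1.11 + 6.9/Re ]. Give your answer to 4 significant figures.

Re = ρVD/μ = 817.6·0.6953·0.005361/0.00207 = 1472.
Re < 2300 → laminar, so f = 64/Re = 0.04347 (roughness is irrelevant in laminar flow).

f ≈ 0.04347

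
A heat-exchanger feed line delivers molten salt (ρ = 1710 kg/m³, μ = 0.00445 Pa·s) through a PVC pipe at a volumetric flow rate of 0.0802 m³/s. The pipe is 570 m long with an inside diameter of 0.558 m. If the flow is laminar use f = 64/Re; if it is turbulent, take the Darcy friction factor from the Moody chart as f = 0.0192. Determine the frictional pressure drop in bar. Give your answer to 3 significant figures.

ΔP ≈ 0.0180 bar

Cross-sectional area A = πD²/4 = π(0.558)²/4 = 0.2445 m²; mean velocity V = Q/A = 0.0802/0.2445 = 0.328 m/s.
Reynolds number Re = ρVD/μ = 1710 · 0.328 · 0.558 / 0.00445 = 7.032e+04.
Re > 4000 → turbulent; use the Moody-chart value f = 0.0192.
Darcy-Weisbach: ΔP = f(L/D)(ρV²/2) = 0.0192·(570/0.558)·(1710·0.328²/2) = 0.0192·1022·91.96 = 1804 Pa.
ΔP = 1804 Pa = 0.0180 bar.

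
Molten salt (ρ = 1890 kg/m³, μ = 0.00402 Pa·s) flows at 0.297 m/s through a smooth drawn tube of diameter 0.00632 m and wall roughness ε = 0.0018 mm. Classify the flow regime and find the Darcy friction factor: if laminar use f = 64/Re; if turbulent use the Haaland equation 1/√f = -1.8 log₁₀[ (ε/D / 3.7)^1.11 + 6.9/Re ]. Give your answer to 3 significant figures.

f ≈ 0.0725

Re = ρVD/μ = 1890·0.297·0.00632/0.00402 = 882.5.
Re < 2300 → laminar, so f = 64/Re = 0.07252 (roughness is irrelevant in laminar flow).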